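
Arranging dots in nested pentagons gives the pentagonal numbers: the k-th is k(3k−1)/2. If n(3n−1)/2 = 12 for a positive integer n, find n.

3

Set n(3n−1)/2 = 12, giving 3n² − n − 24 = 0.
The discriminant is 1 + 24·12 = 289, and √289 = 17.
So n = (1 + 17) / 6 = 18/6 = 3.
Check: 3·(3·3 − 1)/2 = 12. ✓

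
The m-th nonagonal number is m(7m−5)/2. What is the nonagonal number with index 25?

2125

The 25th nonagonal number is n(7n−5)/2 with n = 25.
25·(7·25 − 5)/2 = 25·170/2 = 25·85 = 2125.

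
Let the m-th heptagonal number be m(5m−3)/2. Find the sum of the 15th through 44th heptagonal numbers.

69560

Σ i(5i−3)/2 = (5Σi² − 3Σi) / 2 over i = 15..44.
Σi = 990 − 105 = 885 and Σi² = 29370 − 1015 = 28355.
(5·28355 − 3·885) / 2 = 139120/2 = 69560.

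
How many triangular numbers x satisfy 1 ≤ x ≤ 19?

5

The n-th triangular number is n(n+1)/2.
Smallest index with value ≥ 1: n = 1 (giving 1).
Largest index with value ≤ 19: n = 5 (giving 15).
Indices 1 through 5: 5 terms.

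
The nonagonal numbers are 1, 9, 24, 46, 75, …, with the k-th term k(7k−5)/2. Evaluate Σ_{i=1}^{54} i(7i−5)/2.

Σ i(7i−5)/2 = (7Σi² − 5Σi) / 2 over i = 1..54.
Σi = 1485 and Σi² = 53955.
(7·53955 − 5·1485) / 2 = 370260/2 = 185130.

185130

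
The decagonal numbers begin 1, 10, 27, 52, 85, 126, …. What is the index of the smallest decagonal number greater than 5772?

39

Solve n(4n−3) > 5772 for integer n.
The largest n with value ≤ 5772 is 38 (since 5662 ≤ 5772 < 5967), so the first above is n = 39, value 5967.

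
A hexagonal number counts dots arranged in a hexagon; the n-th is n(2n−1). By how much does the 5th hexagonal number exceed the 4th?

Consecutive hexagonal numbers differ by 4n − 3: here 4·5 − 3 = 17.

17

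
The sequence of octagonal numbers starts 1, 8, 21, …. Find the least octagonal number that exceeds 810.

833

Solve n(3n−2) > 810 for integer n.
The largest n with value ≤ 810 is 16 (since 736 ≤ 810 < 833), so the first above is n = 17, value 833.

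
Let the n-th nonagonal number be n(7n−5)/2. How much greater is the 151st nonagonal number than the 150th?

Consecutive nonagonal numbers differ by 7n − 6: here 7·151 − 6 = 1051.

1051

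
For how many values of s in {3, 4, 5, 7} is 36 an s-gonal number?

s = 3: P(3, 8) = 36. ✓
s = 4: P(4, 6) = 36. ✓
s = 5: P(5, 5) = 35 and P(5, 6) = 51; 36 is not s-gonal.
s = 7: P(7, 4) = 34 and P(7, 5) = 55; 36 is not s-gonal.
Hits: s ∈ {3, 4} → 2.

2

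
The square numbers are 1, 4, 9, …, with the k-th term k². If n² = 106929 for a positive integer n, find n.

We need n² = 106929, so n = √106929 = 327.
Check: 327² = 106929. ✓

327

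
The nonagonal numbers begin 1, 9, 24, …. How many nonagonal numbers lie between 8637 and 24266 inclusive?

The n-th nonagonal number is n(7n−5)/2.
Smallest index with value ≥ 8637: n = 51 (giving 8976).
Largest index with value ≤ 24266: n = 83 (giving 23904).
Indices 51 through 83: 33 terms.

33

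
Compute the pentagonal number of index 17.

425

The 17th pentagonal number is n(3n−1)/2 with n = 17.
17·(3·17 − 1)/2 = 17·50/2 = 17·25 = 425.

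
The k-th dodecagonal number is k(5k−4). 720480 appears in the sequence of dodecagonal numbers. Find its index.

Set n(5n−4) = 720480, giving 5n² − 4n − 720480 = 0.
The discriminant is 16 + 20·720480 = 14409616, and √14409616 = 3796.
So n = (4 + 3796) / 10 = 3800/10 = 380.

380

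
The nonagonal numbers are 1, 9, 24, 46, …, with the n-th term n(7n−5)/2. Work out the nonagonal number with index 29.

2871

The 29th nonagonal number is n(7n−5)/2 with n = 29.
29·(7·29 − 5)/2 = 29·198/2 = 29·99 = 2871.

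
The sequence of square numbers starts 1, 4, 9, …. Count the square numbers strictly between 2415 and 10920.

The n-th square number is n².
Smallest index with value > 2415: n = 50 (giving 2500).
Largest index with value < 10920: n = 104 (giving 10816).
Indices 50 through 104: 55 terms.

55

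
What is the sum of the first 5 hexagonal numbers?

Σ i(2i−1) = 2Σi² − Σi over i = 1..5.
Σi = 15 and Σi² = 55.
2·55 − 1·15 = 95.

95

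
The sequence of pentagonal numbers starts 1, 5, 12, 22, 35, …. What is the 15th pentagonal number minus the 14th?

43

Consecutive pentagonal numbers differ by 3n − 2: here 3·15 − 2 = 43.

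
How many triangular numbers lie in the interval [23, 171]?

The n-th triangular number is n(n+1)/2.
Smallest index with value ≥ 23: n = 7 (giving 28).
Largest index with value ≤ 171: n = 18 (giving 171).
Indices 7 through 18: 12 terms.

12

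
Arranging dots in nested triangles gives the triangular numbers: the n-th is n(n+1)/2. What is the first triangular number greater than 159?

171

Solve n(n+1)/2 > 159 for integer n.
The largest n with value ≤ 159 is 17 (since 153 ≤ 159 < 171), so the first above is n = 18, value 171.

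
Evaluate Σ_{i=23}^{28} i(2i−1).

7685

Σ i(2i−1) = 2Σi² − Σi over i = 23..28.
Σi = 406 − 253 = 153 and Σi² = 7714 − 3795 = 3919.
2·3919 − 1·153 = 7685.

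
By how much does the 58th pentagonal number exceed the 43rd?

2265

58·(3·58 − 1)/2 = 5017 and 43·(3·43 − 1)/2 = 2752.
Difference: 5017 − 2752 = 2265.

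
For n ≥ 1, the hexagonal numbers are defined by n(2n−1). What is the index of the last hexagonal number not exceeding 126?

Solve n(2n−1) ≤ 126 for integer n.
n = 8 gives 120 ≤ 126, while n = 9 gives 153 > 126; so the answer is index 8.

8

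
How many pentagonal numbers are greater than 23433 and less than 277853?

The n-th pentagonal number is n(3n−1)/2.
Smallest index with value > 23433: n = 126 (giving 23751).
Largest index with value < 277853: n = 430 (giving 277135).
Indices 126 through 430: 305 terms.

305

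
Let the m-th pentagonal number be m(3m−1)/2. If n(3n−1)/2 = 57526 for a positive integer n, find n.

196

Set n(3n−1)/2 = 57526, giving 3n² − n − 115052 = 0.
The discriminant is 1 + 24·57526 = 1380625, and √1380625 = 1175.
So n = (1 + 1175) / 6 = 1176/6 = 196.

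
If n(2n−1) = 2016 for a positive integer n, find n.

Set n(2n−1) = 2016, giving 2n² − n − 2016 = 0.
So n = (1 + 127) / 4 = 128/4 = 32.

32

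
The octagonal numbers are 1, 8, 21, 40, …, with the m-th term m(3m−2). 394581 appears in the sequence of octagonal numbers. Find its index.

363

Set n(3n−2) = 394581, giving 3n² − 2n − 394581 = 0.
The discriminant is 4 + 12·394581 = 4734976, and √4734976 = 2176.
So n = (2 + 2176) / 6 = 2178/6 = 363.
Check: 363·(3·363 − 2) = 394581. ✓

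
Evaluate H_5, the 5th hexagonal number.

5·(2·5 − 1) = 5·9 = 45.

45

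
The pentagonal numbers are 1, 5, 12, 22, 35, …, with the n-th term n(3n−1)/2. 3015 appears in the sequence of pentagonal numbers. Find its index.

45

Set n(3n−1)/2 = 3015, giving 3n² − n − 6030 = 0.
The discriminant is 1 + 24·3015 = 72361, and √72361 = 269.
So n = (1 + 269) / 6 = 270/6 = 45.
Check: 45·(3·45 − 1)/2 = 3015. ✓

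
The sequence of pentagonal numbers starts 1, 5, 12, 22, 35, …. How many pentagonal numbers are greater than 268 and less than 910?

11

The n-th pentagonal number is n(3n−1)/2.
Smallest index with value > 268: n = 14 (giving 287).
Largest index with value < 910: n = 24 (giving 852).
Indices 14 through 24: 11 terms.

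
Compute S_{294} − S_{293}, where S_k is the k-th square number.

n² − (n−1)² = 2n − 1, so 294² − 293² = 2·294 − 1 = 587.

587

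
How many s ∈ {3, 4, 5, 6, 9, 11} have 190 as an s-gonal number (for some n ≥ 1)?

2

s = 3: P(3, 19) = 190. ✓
s = 4: P(4, 13) = 169 and P(4, 14) = 196; 190 is not s-gonal.
s = 5: P(5, 11) = 176 and P(5, 12) = 210; 190 is not s-gonal.
s = 6: P(6, 10) = 190. ✓
s = 9: P(9, 7) = 154 and P(9, 8) = 204; 190 is not s-gonal.
s = 11: P(11, 6) = 141 and P(11, 7) = 196; 190 is not s-gonal.
Hits: s ∈ {3, 6} → 2.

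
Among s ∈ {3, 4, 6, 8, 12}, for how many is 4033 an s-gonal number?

1

s = 3: P(3, 89) = 4005 and P(3, 90) = 4095; 4033 is not s-gonal.
s = 4: P(4, 63) = 3969 and P(4, 64) = 4096; 4033 is not s-gonal.
s = 6: P(6, 45) = 4005 and P(6, 46) = 4186; 4033 is not s-gonal.
s = 8: P(8, 37) = 4033. ✓
s = 12: P(12, 28) = 3808 and P(12, 29) = 4089; 4033 is not s-gonal.
Hits: s ∈ {8} → 1.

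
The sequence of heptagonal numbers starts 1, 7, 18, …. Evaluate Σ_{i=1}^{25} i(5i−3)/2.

Σ i(5i−3)/2 = (5Σi² − 3Σi) / 2 over i = 1..25.
Σi = 325 and Σi² = 5525.
(5·5525 − 3·325) / 2 = 26650/2 = 13325.

13325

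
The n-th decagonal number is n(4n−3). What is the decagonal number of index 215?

The 215th decagonal number is n(4n−3) with n = 215.
215·(4·215 − 3) = 215·857 = 184255.

184255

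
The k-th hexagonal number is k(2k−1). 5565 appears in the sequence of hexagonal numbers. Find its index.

Set n(2n−1) = 5565, giving 2n² − n − 5565 = 0.
The discriminant is 1 + 8·5565 = 44521, and √44521 = 211.
So n = (1 + 211) / 4 = 212/4 = 53.
Check: 53·(2·53 − 1) = 5565. ✓

53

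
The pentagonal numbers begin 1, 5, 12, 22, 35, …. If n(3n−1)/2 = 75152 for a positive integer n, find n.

224

Set n(3n−1)/2 = 75152, giving 3n² − n − 150304 = 0.
So n = (1 + 1343) / 6 = 1344/6 = 224.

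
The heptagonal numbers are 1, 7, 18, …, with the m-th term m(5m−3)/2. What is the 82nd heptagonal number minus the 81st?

Consecutive heptagonal numbers differ by 5n − 4: here 5·82 − 4 = 406.

406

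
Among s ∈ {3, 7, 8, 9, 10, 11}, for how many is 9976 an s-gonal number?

1

s = 3: P(3, 140) = 9870 and P(3, 141) = 10011; 9976 is not s-gonal.
s = 7: P(7, 63) = 9828 and P(7, 64) = 10144; 9976 is not s-gonal.
s = 8: P(8, 58) = 9976. ✓
s = 9: P(9, 53) = 9699 and P(9, 54) = 10071; 9976 is not s-gonal.
s = 10: P(10, 50) = 9850 and P(10, 51) = 10251; 9976 is not s-gonal.
s = 11: P(11, 47) = 9776 and P(11, 48) = 10200; 9976 is not s-gonal.
Hits: s ∈ {8} → 1.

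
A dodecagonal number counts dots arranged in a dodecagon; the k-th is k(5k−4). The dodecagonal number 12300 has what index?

50

Set n(5n−4) = 12300, giving 5n² − 4n − 12300 = 0.
The discriminant is 16 + 20·12300 = 246016, and √246016 = 496.
So n = (4 + 496) / 10 = 500/10 = 50.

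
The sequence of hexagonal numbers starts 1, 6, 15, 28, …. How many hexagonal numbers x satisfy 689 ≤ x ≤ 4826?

31

The n-th hexagonal number is n(2n−1).
Smallest index with value ≥ 689: n = 19 (giving 703).
Largest index with value ≤ 4826: n = 49 (giving 4753).
Indices 19 through 49: 31 terms.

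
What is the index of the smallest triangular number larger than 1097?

47

Solve n(n+1)/2 > 1097 for integer n.
The largest n with value ≤ 1097 is 46 (since 1081 ≤ 1097 < 1128), so the first above is n = 47, value 1128.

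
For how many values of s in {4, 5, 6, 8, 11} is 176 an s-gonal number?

s = 4: P(4, 13) = 169 and P(4, 14) = 196; 176 is not s-gonal.
s = 5: P(5, 11) = 176. ✓
s = 6: P(6, 9) = 153 and P(6, 10) = 190; 176 is not s-gonal.
s = 8: P(8, 8) = 176. ✓
s = 11: P(11, 6) = 141 and P(11, 7) = 196; 176 is not s-gonal.
Hits: s ∈ {5, 8} → 2.

2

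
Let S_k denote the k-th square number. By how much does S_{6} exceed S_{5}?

11

n² − (n−1)² = 2n − 1, so 6² − 5² = 2·6 − 1 = 11.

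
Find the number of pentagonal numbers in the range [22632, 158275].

The n-th pentagonal number is n(3n−1)/2.
Smallest index with value ≥ 22632: n = 123 (giving 22632).
Largest index with value ≤ 158275: n = 325 (giving 158275).
Indices 123 through 325: 203 terms.

203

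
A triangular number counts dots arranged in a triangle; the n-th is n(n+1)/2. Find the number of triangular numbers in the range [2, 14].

The n-th triangular number is n(n+1)/2.
Smallest index with value ≥ 2: n = 2 (giving 3).
Largest index with value ≤ 14: n = 4 (giving 10).
Indices 2 through 4: 3 terms.

3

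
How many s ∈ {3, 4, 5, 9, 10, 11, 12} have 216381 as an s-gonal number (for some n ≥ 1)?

1

s = 3: P(3, 657) = 216153 and P(3, 658) = 216811; 216381 is not s-gonal.
s = 4: P(4, 465) = 216225 and P(4, 466) = 217156; 216381 is not s-gonal.
s = 5: P(5, 379) = 215272 and P(5, 380) = 216410; 216381 is not s-gonal.
s = 9: P(9, 249) = 216381. ✓
s = 10: P(10, 232) = 214600 and P(10, 233) = 216457; 216381 is not s-gonal.
s = 11: P(11, 219) = 215058 and P(11, 220) = 217030; 216381 is not s-gonal.
s = 12: P(12, 208) = 215488 and P(12, 209) = 217569; 216381 is not s-gonal.
Hits: s ∈ {9} → 1.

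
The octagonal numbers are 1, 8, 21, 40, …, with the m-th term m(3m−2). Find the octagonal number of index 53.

8321

The 53rd octagonal number is n(3n−2) with n = 53.
53·(3·53 − 2) = 53·157 = 8321.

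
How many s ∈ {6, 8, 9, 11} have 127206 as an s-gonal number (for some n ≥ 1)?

s = 6: P(6, 252) = 126756 and P(6, 253) = 127765; 127206 is not s-gonal.
s = 8: P(8, 206) = 126896 and P(8, 207) = 128133; 127206 is not s-gonal.
s = 9: P(9, 191) = 127206. ✓
s = 11: P(11, 168) = 126420 and P(11, 169) = 127933; 127206 is not s-gonal.
Hits: s ∈ {9} → 1.

1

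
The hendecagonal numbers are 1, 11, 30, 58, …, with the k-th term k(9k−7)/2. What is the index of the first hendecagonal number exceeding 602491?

367

Solve n(9n−7)/2 > 602491 for integer n.
The largest n with value ≤ 602491 is 366 (since 601521 ≤ 602491 < 604816), so the first above is n = 367, value 604816.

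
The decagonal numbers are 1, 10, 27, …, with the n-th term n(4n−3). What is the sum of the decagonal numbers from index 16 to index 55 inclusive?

Σ i(4i−3) = 4Σi² − 3Σi over i = 16..55.
Σi = 1540 − 120 = 1420 and Σi² = 56980 − 1240 = 55740.
4·55740 − 3·1420 = 218700.

218700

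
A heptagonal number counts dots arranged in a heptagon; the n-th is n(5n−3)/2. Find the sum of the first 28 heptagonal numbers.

Σ i(5i−3)/2 = (5Σi² − 3Σi) / 2 over i = 1..28.
Σi = 406 and Σi² = 7714.
(5·7714 − 3·406) / 2 = 37352/2 = 18676.

18676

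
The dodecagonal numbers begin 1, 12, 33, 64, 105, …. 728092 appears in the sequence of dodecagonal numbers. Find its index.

382

Set n(5n−4) = 728092, giving 5n² − 4n − 728092 = 0.
The discriminant is 16 + 20·728092 = 14561856, and √14561856 = 3816.
So n = (4 + 3816) / 10 = 3820/10 = 382.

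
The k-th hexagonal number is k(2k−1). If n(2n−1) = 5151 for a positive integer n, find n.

51

Set n(2n−1) = 5151, giving 2n² − n − 5151 = 0.
So n = (1 + 203) / 4 = 204/4 = 51.
Check: 51·(2·51 − 1) = 5151. ✓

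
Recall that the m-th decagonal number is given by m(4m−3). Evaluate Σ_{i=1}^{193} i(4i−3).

9603873

Σ i(4i−3) = 4Σi² − 3Σi over i = 1..193.
Σi = 18721 and Σi² = 2415009.
4·2415009 − 3·18721 = 9603873.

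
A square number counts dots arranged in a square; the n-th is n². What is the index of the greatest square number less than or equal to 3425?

Solve n² ≤ 3425 for integer n.
n = 58 gives 3364 ≤ 3425, while n = 59 gives 3481 > 3425; so the answer is index 58.

58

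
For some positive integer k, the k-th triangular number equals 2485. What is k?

Set n(n+1)/2 = 2485, giving n² + n − 4970 = 0.
So n = (-1 + 141) / 2 = 140/2 = 70.

70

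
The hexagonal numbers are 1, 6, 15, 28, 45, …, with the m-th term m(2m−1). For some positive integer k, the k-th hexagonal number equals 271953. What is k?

369

Set n(2n−1) = 271953, giving 2n² − n − 271953 = 0.
The discriminant is 1 + 8·271953 = 2175625, and √2175625 = 1475.
So n = (1 + 1475) / 4 = 1476/4 = 369.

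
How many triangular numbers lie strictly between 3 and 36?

The n-th triangular number is n(n+1)/2.
Smallest index with value > 3: n = 3 (giving 6).
Largest index with value < 36: n = 7 (giving 28).
Indices 3 through 7: 5 terms.

5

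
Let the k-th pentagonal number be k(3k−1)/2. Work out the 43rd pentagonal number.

The 43rd pentagonal number is n(3n−1)/2 with n = 43.
43·(3·43 − 1)/2 = 43·128/2 = 43·64 = 2752.

2752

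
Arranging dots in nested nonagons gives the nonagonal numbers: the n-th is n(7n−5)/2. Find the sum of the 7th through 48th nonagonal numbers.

Σ i(7i−5)/2 = (7Σi² − 5Σi) / 2 over i = 7..48.
Σi = 1176 − 21 = 1155 and Σi² = 38024 − 91 = 37933.
(7·37933 − 5·1155) / 2 = 259756/2 = 129878.

129878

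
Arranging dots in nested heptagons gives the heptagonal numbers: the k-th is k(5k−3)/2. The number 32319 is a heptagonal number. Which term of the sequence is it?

114

Set n(5n−3)/2 = 32319, giving 5n² − 3n − 64638 = 0.
So n = (3 + 1137) / 10 = 1140/10 = 114.
Check: 114·(5·114 − 3)/2 = 32319. ✓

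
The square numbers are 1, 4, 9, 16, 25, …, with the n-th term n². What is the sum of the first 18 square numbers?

Σ_{i=1}^{18} i² = 18·19·37/6 = 2109.

2109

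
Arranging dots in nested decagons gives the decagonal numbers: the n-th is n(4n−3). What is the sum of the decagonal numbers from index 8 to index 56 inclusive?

235200

Σ i(4i−3) = 4Σi² − 3Σi over i = 8..56.
Σi = 1596 − 28 = 1568 and Σi² = 60116 − 140 = 59976.
4·59976 − 3·1568 = 235200.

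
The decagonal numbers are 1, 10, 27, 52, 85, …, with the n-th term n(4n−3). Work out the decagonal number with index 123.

60147

The 123rd decagonal number is n(4n−3) with n = 123.
123·(4·123 − 3) = 123·489 = 60147.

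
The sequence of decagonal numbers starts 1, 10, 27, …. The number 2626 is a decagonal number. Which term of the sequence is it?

Set n(4n−3) = 2626, giving 4n² − 3n − 2626 = 0.
The discriminant is 9 + 16·2626 = 42025, and √42025 = 205.
So n = (3 + 205) / 8 = 208/8 = 26.
Check: 26·(4·26 − 3) = 2626. ✓

26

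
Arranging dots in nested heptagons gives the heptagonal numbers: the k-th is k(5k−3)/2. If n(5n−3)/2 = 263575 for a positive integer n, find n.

Set n(5n−3)/2 = 263575, giving 5n² − 3n − 527150 = 0.
So n = (3 + 3247) / 10 = 3250/10 = 325.

325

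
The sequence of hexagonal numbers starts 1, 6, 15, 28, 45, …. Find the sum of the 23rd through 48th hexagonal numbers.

Σ i(2i−1) = 2Σi² − Σi over i = 23..48.
Σi = 1176 − 253 = 923 and Σi² = 38024 − 3795 = 34229.
2·34229 − 1·923 = 67535.

67535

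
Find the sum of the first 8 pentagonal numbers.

288

Σ i(3i−1)/2 = (3Σi² − Σi) / 2 over i = 1..8.
Σi = 36 and Σi² = 204.
(3·204 − 1·36) / 2 = 576/2 = 288.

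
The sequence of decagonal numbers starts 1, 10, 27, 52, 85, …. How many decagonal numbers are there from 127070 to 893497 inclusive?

295

The n-th decagonal number is n(4n−3).
Smallest index with value ≥ 127070: n = 179 (giving 127627).
Largest index with value ≤ 893497: n = 473 (giving 893497).
Indices 179 through 473: 295 terms.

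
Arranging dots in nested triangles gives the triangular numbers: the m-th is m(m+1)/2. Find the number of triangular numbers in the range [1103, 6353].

66

The n-th triangular number is n(n+1)/2.
Smallest index with value ≥ 1103: n = 47 (giving 1128).
Largest index with value ≤ 6353: n = 112 (giving 6328).
Indices 47 through 112: 66 terms.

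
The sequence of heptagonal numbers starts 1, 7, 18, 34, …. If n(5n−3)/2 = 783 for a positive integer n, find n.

18

Set n(5n−3)/2 = 783, giving 5n² − 3n − 1566 = 0.
The discriminant is 9 + 40·783 = 31329, and √31329 = 177.
So n = (3 + 177) / 10 = 180/10 = 18.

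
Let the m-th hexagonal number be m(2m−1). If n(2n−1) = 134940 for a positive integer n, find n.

260

Set n(2n−1) = 134940, giving 2n² − n − 134940 = 0.
So n = (1 + 1039) / 4 = 1040/4 = 260.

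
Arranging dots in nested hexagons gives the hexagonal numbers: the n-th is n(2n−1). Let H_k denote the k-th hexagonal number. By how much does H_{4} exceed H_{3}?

Consecutive hexagonal numbers differ by 4n − 3: here 4·4 − 3 = 13.

13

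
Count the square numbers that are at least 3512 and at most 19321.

The n-th square number is n².
Smallest index with value ≥ 3512: n = 60 (giving 3600).
Largest index with value ≤ 19321: n = 139 (giving 19321).
Indices 60 through 139: 80 terms.

80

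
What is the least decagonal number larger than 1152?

Solve n(4n−3) > 1152 for integer n.
The largest n with value ≤ 1152 is 17 (since 1105 ≤ 1152 < 1242), so the first above is n = 18, value 1242.

1242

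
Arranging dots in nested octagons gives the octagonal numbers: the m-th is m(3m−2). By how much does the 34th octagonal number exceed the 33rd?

Consecutive octagonal numbers differ by 6n − 5: here 6·34 − 5 = 199.

199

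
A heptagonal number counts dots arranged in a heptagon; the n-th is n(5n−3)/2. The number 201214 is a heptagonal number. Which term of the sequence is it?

Set n(5n−3)/2 = 201214, giving 5n² − 3n − 402428 = 0.
So n = (3 + 2837) / 10 = 2840/10 = 284.

284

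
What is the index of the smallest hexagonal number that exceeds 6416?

57

Solve n(2n−1) > 6416 for integer n.
The largest n with value ≤ 6416 is 56 (since 6216 ≤ 6416 < 6441), so the first above is n = 57, value 6441.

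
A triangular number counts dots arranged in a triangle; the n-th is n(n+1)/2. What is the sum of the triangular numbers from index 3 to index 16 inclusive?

Σ i(i+1)/2 = (Σi² + Σi) / 2 over i = 3..16.
Σi = 136 − 3 = 133 and Σi² = 1496 − 5 = 1491.
(1·1491 + 1·133) / 2 = 1624/2 = 812.

812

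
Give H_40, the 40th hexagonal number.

3160

The 40th hexagonal number is n(2n−1) with n = 40.
40·(2·40 − 1) = 40·79 = 3160.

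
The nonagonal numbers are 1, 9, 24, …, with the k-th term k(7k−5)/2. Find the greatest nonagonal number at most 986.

969

Solve n(7n−5)/2 ≤ 986 for integer n.
n = 17 gives 969 ≤ 986, while n = 18 gives 1089 > 986; so the answer is 969.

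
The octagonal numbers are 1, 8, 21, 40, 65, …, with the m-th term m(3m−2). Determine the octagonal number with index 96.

27456

The 96th octagonal number is n(3n−2) with n = 96.
96·(3·96 − 2) = 96·286 = 27456.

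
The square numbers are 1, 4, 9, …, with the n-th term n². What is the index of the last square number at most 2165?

Solve n² ≤ 2165 for integer n.
n = 46 gives 2116 ≤ 2165, while n = 47 gives 2209 > 2165; so the answer is index 46.

46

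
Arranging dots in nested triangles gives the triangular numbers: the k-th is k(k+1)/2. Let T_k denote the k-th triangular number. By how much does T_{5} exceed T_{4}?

5

Consecutive triangular numbers differ by n: T_{5} − T_{4} = 5.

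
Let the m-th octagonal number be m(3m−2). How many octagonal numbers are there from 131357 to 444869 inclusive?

176

The n-th octagonal number is n(3n−2).
Smallest index with value ≥ 131357: n = 210 (giving 131880).
Largest index with value ≤ 444869: n = 385 (giving 443905).
Indices 210 through 385: 176 terms.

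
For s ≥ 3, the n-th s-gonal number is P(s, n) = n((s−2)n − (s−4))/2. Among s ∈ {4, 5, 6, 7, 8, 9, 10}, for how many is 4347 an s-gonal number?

s = 4: P(4, 65) = 4225 and P(4, 66) = 4356; 4347 is not s-gonal.
s = 5: P(5, 54) = 4347. ✓
s = 6: P(6, 46) = 4186 and P(6, 47) = 4371; 4347 is not s-gonal.
s = 7: P(7, 42) = 4347. ✓
s = 8: P(8, 38) = 4256 and P(8, 39) = 4485; 4347 is not s-gonal.
s = 9: P(9, 35) = 4200 and P(9, 36) = 4446; 4347 is not s-gonal.
s = 10: P(10, 33) = 4257 and P(10, 34) = 4522; 4347 is not s-gonal.
Hits: s ∈ {5, 7} → 2.

2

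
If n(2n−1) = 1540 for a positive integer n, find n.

28

Set n(2n−1) = 1540, giving 2n² − n − 1540 = 0.
The discriminant is 1 + 8·1540 = 12321, and √12321 = 111.
So n = (1 + 111) / 4 = 112/4 = 28.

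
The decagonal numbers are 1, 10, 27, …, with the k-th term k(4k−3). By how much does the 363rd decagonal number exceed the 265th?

245882

363·(4·363 − 3) = 525987 and 265·(4·265 − 3) = 280105.
Difference: 525987 − 280105 = 245882.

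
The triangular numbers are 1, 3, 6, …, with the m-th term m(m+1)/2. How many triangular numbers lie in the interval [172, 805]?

The n-th triangular number is n(n+1)/2.
Smallest index with value ≥ 172: n = 19 (giving 190).
Largest index with value ≤ 805: n = 39 (giving 780).
Indices 19 through 39: 21 terms.

21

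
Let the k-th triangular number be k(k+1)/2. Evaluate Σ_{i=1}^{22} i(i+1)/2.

Σ i(i+1)/2 = (Σi² + Σi) / 2 over i = 1..22.
Σi = 253 and Σi² = 3795.
(1·3795 + 1·253) / 2 = 4048/2 = 2024.

2024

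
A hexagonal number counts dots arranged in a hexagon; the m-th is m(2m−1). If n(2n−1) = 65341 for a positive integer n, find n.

Set n(2n−1) = 65341, giving 2n² − n − 65341 = 0.
So n = (1 + 723) / 4 = 724/4 = 181.

181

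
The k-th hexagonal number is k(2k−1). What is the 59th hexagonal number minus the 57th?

462

59·(2·59 − 1) = 6903 and 57·(2·57 − 1) = 6441.
Difference: 6903 − 6441 = 462.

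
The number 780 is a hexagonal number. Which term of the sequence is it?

20

Set n(2n−1) = 780, giving 2n² − n − 780 = 0.
The discriminant is 1 + 8·780 = 6241, and √6241 = 79.
So n = (1 + 79) / 4 = 80/4 = 20.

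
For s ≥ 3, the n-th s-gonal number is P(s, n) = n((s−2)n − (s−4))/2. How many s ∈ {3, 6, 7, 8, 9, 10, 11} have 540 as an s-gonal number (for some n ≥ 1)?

s = 3: P(3, 32) = 528 and P(3, 33) = 561; 540 is not s-gonal.
s = 6: P(6, 16) = 496 and P(6, 17) = 561; 540 is not s-gonal.
s = 7: P(7, 15) = 540. ✓
s = 8: P(8, 13) = 481 and P(8, 14) = 560; 540 is not s-gonal.
s = 9: P(9, 12) = 474 and P(9, 13) = 559; 540 is not s-gonal.
s = 10: P(10, 12) = 540. ✓
s = 11: P(11, 11) = 506 and P(11, 12) = 606; 540 is not s-gonal.
Hits: s ∈ {7, 10} → 2.

2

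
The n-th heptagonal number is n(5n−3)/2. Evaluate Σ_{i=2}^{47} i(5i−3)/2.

Σ i(5i−3)/2 = (5Σi² − 3Σi) / 2 over i = 2..47.
Σi = 1128 − 1 = 1127 and Σi² = 35720 − 1 = 35719.
(5·35719 − 3·1127) / 2 = 175214/2 = 87607.

87607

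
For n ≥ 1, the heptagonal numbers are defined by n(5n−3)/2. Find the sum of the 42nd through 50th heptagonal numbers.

Σ i(5i−3)/2 = (5Σi² − 3Σi) / 2 over i = 42..50.
Σi = 1275 − 861 = 414 and Σi² = 42925 − 23821 = 19104.
(5·19104 − 3·414) / 2 = 94278/2 = 47139.

47139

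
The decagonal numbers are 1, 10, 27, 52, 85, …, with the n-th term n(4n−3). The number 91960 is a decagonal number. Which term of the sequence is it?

Set n(4n−3) = 91960, giving 4n² − 3n − 91960 = 0.
The discriminant is 9 + 16·91960 = 1471369, and √1471369 = 1213.
So n = (3 + 1213) / 8 = 1216/8 = 152.

152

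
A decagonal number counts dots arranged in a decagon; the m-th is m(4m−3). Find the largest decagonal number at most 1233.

Solve n(4n−3) ≤ 1233 for integer n.
n = 17 gives 1105 ≤ 1233, while n = 18 gives 1242 > 1233; so the answer is 1105.

1105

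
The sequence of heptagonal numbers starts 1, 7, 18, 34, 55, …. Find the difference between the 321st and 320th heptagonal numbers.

Consecutive heptagonal numbers differ by 5n − 4: here 5·321 − 4 = 1601.

1601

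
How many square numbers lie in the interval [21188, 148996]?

The n-th square number is n².
Smallest index with value ≥ 21188: n = 146 (giving 21316).
Largest index with value ≤ 148996: n = 386 (giving 148996).
Indices 146 through 386: 241 terms.

241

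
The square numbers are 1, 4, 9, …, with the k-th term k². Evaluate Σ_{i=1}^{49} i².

40425

Σ_{i=1}^{49} i² = 49·50·99/6 = 40425.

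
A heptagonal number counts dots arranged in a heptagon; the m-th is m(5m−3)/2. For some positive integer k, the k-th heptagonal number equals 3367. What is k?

Set n(5n−3)/2 = 3367, giving 5n² − 3n − 6734 = 0.
The discriminant is 9 + 40·3367 = 134689, and √134689 = 367.
So n = (3 + 367) / 10 = 370/10 = 37.

37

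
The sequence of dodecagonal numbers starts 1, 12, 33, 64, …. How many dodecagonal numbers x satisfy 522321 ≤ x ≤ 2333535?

360

The n-th dodecagonal number is n(5n−4).
Smallest index with value ≥ 522321: n = 324 (giving 523584).
Largest index with value ≤ 2333535: n = 683 (giving 2329713).
Indices 324 through 683: 360 terms.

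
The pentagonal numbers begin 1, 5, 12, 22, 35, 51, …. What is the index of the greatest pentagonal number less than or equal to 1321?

Solve n(3n−1)/2 ≤ 1321 for integer n.
n = 29 gives 1247 ≤ 1321, while n = 30 gives 1335 > 1321; so the answer is index 29.

29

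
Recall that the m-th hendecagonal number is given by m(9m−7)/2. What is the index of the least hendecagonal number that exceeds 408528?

302

Solve n(9n−7)/2 > 408528 for integer n.
The largest n with value ≤ 408528 is 301 (since 406651 ≤ 408528 < 409361), so the first above is n = 302, value 409361.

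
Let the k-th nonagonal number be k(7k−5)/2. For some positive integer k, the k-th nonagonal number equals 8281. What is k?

49

Set n(7n−5)/2 = 8281, giving 7n² − 5n − 16562 = 0.
The discriminant is 25 + 56·8281 = 463761, and √463761 = 681.
So n = (5 + 681) / 14 = 686/14 = 49.
Check: 49·(7·49 − 5)/2 = 8281. ✓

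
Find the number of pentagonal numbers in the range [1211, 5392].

32

The n-th pentagonal number is n(3n−1)/2.
Smallest index with value ≥ 1211: n = 29 (giving 1247).
Largest index with value ≤ 5392: n = 60 (giving 5370).
Indices 29 through 60: 32 terms.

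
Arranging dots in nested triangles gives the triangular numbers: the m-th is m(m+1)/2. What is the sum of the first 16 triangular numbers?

816

Σ i(i+1)/2 = (Σi² + Σi) / 2 over i = 1..16.
Σi = 136 and Σi² = 1496.
(1·1496 + 1·136) / 2 = 1632/2 = 816.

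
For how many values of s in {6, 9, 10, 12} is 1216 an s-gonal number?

s = 6: P(6, 24) = 1128 and P(6, 25) = 1225; 1216 is not s-gonal.
s = 9: P(9, 19) = 1216. ✓
s = 10: P(10, 17) = 1105 and P(10, 18) = 1242; 1216 is not s-gonal.
s = 12: P(12, 16) = 1216. ✓
Hits: s ∈ {9, 12} → 2.

2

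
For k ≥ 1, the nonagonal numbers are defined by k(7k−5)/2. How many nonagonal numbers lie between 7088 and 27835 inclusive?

44

The n-th nonagonal number is n(7n−5)/2.
Smallest index with value ≥ 7088: n = 46 (giving 7291).
Largest index with value ≤ 27835: n = 89 (giving 27501).
Indices 46 through 89: 44 terms.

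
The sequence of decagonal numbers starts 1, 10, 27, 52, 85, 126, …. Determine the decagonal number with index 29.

3277

29·(4·29 − 3) = 29·113 = 3277.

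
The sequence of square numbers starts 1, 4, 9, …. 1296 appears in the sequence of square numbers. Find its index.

We need n² = 1296, so n = √1296 = 36.

36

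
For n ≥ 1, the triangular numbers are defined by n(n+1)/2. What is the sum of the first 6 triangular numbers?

56

Σ i(i+1)/2 = (Σi² + Σi) / 2 over i = 1..6.
Σi = 21 and Σi² = 91.
(1·91 + 1·21) / 2 = 112/2 = 56.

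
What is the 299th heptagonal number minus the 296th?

299·(5·299 − 3)/2 = 223054 and 296·(5·296 − 3)/2 = 218596.
Difference: 223054 − 218596 = 4458.

4458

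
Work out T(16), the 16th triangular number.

The 16th triangular number is n(n+1)/2 with n = 16.
16·17/2 = 272/2 = 136.

136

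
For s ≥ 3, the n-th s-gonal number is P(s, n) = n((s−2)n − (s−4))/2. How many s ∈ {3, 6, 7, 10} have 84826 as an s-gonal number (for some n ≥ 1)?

s = 3: P(3, 411) = 84666 and P(3, 412) = 85078; 84826 is not s-gonal.
s = 6: P(6, 206) = 84666 and P(6, 207) = 85491; 84826 is not s-gonal.
s = 7: P(7, 184) = 84364 and P(7, 185) = 85285; 84826 is not s-gonal.
s = 10: P(10, 146) = 84826. ✓
Hits: s ∈ {10} → 1.

1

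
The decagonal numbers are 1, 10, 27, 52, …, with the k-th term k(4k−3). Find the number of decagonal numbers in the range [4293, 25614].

The n-th decagonal number is n(4n−3).
Smallest index with value ≥ 4293: n = 34 (giving 4522).
Largest index with value ≤ 25614: n = 80 (giving 25360).
Indices 34 through 80: 47 terms.

47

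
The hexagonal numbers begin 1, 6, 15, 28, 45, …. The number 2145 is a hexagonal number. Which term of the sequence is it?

33

Set n(2n−1) = 2145, giving 2n² − n − 2145 = 0.
So n = (1 + 131) / 4 = 132/4 = 33.
Check: 33·(2·33 − 1) = 2145. ✓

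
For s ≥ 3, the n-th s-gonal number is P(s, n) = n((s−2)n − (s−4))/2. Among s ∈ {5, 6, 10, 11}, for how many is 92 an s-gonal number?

1

s = 5: P(5, 8) = 92. ✓
s = 6: P(6, 7) = 91 and P(6, 8) = 120; 92 is not s-gonal.
s = 10: P(10, 5) = 85 and P(10, 6) = 126; 92 is not s-gonal.
s = 11: P(11, 4) = 58 and P(11, 5) = 95; 92 is not s-gonal.
Hits: s ∈ {5} → 1.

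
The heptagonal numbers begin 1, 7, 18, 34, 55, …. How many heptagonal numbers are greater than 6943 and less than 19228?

34

The n-th heptagonal number is n(5n−3)/2.
Smallest index with value > 6943: n = 54 (giving 7209).
Largest index with value < 19228: n = 87 (giving 18792).
Indices 54 through 87: 34 terms.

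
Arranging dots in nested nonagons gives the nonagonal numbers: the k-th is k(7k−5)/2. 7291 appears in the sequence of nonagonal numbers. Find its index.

Set n(7n−5)/2 = 7291, giving 7n² − 5n − 14582 = 0.
The discriminant is 25 + 56·7291 = 408321, and √408321 = 639.
So n = (5 + 639) / 14 = 644/14 = 46.

46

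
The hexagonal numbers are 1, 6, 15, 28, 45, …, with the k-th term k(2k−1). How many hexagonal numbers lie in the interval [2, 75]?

5

The n-th hexagonal number is n(2n−1).
Smallest index with value ≥ 2: n = 2 (giving 6).
Largest index with value ≤ 75: n = 6 (giving 66).
Indices 2 through 6: 5 terms.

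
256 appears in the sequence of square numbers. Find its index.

16

We need n² = 256, so n = √256 = 16.
Check: 16² = 256. ✓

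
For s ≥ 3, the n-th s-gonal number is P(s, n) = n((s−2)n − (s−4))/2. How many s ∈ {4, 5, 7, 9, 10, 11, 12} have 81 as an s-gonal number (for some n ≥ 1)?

2

s = 4: P(4, 9) = 81. ✓
s = 5: P(5, 7) = 70 and P(5, 8) = 92; 81 is not s-gonal.
s = 7: P(7, 6) = 81. ✓
s = 9: P(9, 5) = 75 and P(9, 6) = 111; 81 is not s-gonal.
s = 10: P(10, 4) = 52 and P(10, 5) = 85; 81 is not s-gonal.
s = 11: P(11, 4) = 58 and P(11, 5) = 95; 81 is not s-gonal.
s = 12: P(12, 4) = 64 and P(12, 5) = 105; 81 is not s-gonal.
Hits: s ∈ {4, 7} → 2.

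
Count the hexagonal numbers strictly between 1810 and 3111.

9

The n-th hexagonal number is n(2n−1).
Smallest index with value > 1810: n = 31 (giving 1891).
Largest index with value < 3111: n = 39 (giving 3003).
Indices 31 through 39: 9 terms.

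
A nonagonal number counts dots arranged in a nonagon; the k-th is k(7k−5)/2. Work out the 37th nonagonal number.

37·(7·37 − 5)/2 = 37·254/2 = 37·127 = 4699.

4699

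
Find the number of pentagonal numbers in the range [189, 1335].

The n-th pentagonal number is n(3n−1)/2.
Smallest index with value ≥ 189: n = 12 (giving 210).
Largest index with value ≤ 1335: n = 30 (giving 1335).
Indices 12 through 30: 19 terms.

19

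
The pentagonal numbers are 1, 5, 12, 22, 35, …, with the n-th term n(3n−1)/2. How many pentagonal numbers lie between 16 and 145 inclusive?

The n-th pentagonal number is n(3n−1)/2.
Smallest index with value ≥ 16: n = 4 (giving 22).
Largest index with value ≤ 145: n = 10 (giving 145).
Indices 4 through 10: 7 terms.

7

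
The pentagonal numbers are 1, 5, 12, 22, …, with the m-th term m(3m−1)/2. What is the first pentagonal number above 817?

852

Solve n(3n−1)/2 > 817 for integer n.
The largest n with value ≤ 817 is 23 (since 782 ≤ 817 < 852), so the first above is n = 24, value 852.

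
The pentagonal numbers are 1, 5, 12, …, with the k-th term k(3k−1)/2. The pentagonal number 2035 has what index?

Set n(3n−1)/2 = 2035, giving 3n² − n − 4070 = 0.
The discriminant is 1 + 24·2035 = 48841, and √48841 = 221.
So n = (1 + 221) / 6 = 222/6 = 37.

37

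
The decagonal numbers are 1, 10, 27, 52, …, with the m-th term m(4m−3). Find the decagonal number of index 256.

261376

The 256th decagonal number is n(4n−3) with n = 256.
256·(4·256 − 3) = 256·1021 = 261376.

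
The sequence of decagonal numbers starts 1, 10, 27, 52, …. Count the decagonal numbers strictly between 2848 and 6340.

13

The n-th decagonal number is n(4n−3).
Smallest index with value > 2848: n = 28 (giving 3052).
Largest index with value < 6340: n = 40 (giving 6280).
Indices 28 through 40: 13 terms.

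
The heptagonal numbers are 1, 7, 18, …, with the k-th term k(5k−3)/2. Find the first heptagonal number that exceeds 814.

874

Solve n(5n−3)/2 > 814 for integer n.
The largest n with value ≤ 814 is 18 (since 783 ≤ 814 < 874), so the first above is n = 19, value 874.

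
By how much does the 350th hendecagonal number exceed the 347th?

9399

350·(9·350 − 7)/2 = 550025 and 347·(9·347 − 7)/2 = 540626.
Difference: 550025 − 540626 = 9399.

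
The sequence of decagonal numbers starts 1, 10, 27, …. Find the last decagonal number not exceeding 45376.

Solve n(4n−3) ≤ 45376 for integer n.
n = 106 gives 44626 ≤ 45376, while n = 107 gives 45475 > 45376; so the answer is 44626.

44626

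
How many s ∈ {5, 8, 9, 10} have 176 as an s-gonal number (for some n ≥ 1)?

s = 5: P(5, 11) = 176. ✓
s = 8: P(8, 8) = 176. ✓
s = 9: P(9, 7) = 154 and P(9, 8) = 204; 176 is not s-gonal.
s = 10: P(10, 7) = 175 and P(10, 8) = 232; 176 is not s-gonal.
Hits: s ∈ {5, 8} → 2.

2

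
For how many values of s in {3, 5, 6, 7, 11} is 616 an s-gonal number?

1

s = 3: P(3, 34) = 595 and P(3, 35) = 630; 616 is not s-gonal.
s = 5: P(5, 20) = 590 and P(5, 21) = 651; 616 is not s-gonal.
s = 6: P(6, 17) = 561 and P(6, 18) = 630; 616 is not s-gonal.
s = 7: P(7, 16) = 616. ✓
s = 11: P(11, 12) = 606 and P(11, 13) = 715; 616 is not s-gonal.
Hits: s ∈ {7} → 1.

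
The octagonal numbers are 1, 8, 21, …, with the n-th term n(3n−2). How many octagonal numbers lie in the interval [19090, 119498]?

119

The n-th octagonal number is n(3n−2).
Smallest index with value ≥ 19090: n = 81 (giving 19521).
Largest index with value ≤ 119498: n = 199 (giving 118405).
Indices 81 through 199: 119 terms.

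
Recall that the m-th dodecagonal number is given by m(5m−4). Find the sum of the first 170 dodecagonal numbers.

8202585

Σ i(5i−4) = 5Σi² − 4Σi over i = 1..170.
Σi = 14535 and Σi² = 1652145.
5·1652145 − 4·14535 = 8202585.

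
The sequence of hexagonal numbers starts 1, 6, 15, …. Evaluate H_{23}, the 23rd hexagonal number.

23·(2·23 − 1) = 23·45 = 1035.

1035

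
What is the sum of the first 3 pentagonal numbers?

Σ i(3i−1)/2 = (3Σi² − Σi) / 2 over i = 1..3.
Σi = 6 and Σi² = 14.
(3·14 − 1·6) / 2 = 36/2 = 18.

18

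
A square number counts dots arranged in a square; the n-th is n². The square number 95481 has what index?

309

We need n² = 95481, so n = √95481 = 309.
Check: 309² = 95481. ✓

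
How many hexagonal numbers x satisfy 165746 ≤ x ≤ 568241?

245

The n-th hexagonal number is n(2n−1).
Smallest index with value ≥ 165746: n = 289 (giving 166753).
Largest index with value ≤ 568241: n = 533 (giving 567645).
Indices 289 through 533: 245 terms.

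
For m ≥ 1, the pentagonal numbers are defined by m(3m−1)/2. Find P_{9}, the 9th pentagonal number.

117

The 9th pentagonal number is n(3n−1)/2 with n = 9.
9·(3·9 − 1)/2 = 9·26/2 = 9·13 = 117.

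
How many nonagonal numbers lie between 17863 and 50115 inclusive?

49

The n-th nonagonal number is n(7n−5)/2.
Smallest index with value ≥ 17863: n = 72 (giving 17964).
Largest index with value ≤ 50115: n = 120 (giving 50100).
Indices 72 through 120: 49 terms.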